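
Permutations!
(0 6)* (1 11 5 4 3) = (0 6)(1 11 5 4 3) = [6, 11, 2, 1, 3, 4, 0, 7, 8, 9, 10, 5]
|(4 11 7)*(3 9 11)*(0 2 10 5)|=|(0 2 10 5)(3 9 11 7 4)|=20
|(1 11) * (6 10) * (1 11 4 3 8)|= |(11)(1 4 3 8)(6 10)|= 4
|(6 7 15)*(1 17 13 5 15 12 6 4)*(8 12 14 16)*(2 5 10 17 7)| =33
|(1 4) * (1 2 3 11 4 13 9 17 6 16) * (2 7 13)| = 11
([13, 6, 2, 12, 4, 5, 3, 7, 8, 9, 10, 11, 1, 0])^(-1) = [13, 12, 2, 6, 4, 5, 1, 7, 8, 9, 10, 11, 3, 0]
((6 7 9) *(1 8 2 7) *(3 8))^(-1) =((1 3 8 2 7 9 6))^(-1) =(1 6 9 7 2 8 3)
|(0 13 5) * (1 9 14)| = |(0 13 5)(1 9 14)| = 3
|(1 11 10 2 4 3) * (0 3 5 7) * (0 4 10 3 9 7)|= 30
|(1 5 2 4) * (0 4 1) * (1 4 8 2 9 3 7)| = |(0 8 2 4)(1 5 9 3 7)| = 20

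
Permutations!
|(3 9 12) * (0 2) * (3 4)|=|(0 2)(3 9 12 4)|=4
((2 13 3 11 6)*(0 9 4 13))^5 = (0 11 4 2 3 9 6 13)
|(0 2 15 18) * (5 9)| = |(0 2 15 18)(5 9)| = 4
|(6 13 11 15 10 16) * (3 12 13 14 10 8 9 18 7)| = |(3 12 13 11 15 8 9 18 7)(6 14 10 16)| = 36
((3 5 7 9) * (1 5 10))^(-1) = ((1 5 7 9 3 10))^(-1) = (1 10 3 9 7 5)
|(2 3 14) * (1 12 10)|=|(1 12 10)(2 3 14)|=3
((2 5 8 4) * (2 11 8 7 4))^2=(2 7 11)(4 8 5)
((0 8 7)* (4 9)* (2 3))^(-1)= (0 7 8)(2 3)(4 9)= ((0 8 7)(2 3)(4 9))^(-1)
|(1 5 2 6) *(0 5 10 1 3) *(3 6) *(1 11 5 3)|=10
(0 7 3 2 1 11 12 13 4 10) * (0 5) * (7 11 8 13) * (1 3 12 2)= (0 11 2 3 1 8 13 4 10 5)(7 12)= [11, 8, 3, 1, 10, 0, 6, 12, 13, 9, 5, 2, 7, 4]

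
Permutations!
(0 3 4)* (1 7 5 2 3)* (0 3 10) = (0 1 7 5 2 10)(3 4) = [1, 7, 10, 4, 3, 2, 6, 5, 8, 9, 0]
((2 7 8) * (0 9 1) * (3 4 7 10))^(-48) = ((0 9 1)(2 10 3 4 7 8))^(-48) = (10)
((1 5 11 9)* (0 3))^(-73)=(0 3)(1 9 11 5)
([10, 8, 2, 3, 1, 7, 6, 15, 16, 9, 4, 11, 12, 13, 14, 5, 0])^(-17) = [10, 8, 2, 3, 1, 7, 6, 15, 16, 9, 4, 11, 12, 13, 14, 5, 0]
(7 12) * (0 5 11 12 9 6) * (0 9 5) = [0, 1, 2, 3, 4, 11, 9, 5, 8, 6, 10, 12, 7] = (5 11 12 7)(6 9)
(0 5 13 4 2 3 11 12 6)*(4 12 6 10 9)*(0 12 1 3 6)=(0 5 13 1 3 11)(2 6 12 10 9 4)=[5, 3, 6, 11, 2, 13, 12, 7, 8, 4, 9, 0, 10, 1]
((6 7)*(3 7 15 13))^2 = (3 6 13 7 15)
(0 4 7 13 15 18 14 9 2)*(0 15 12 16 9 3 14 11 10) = (0 4 7 13 12 16 9 2 15 18 11 10)(3 14) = [4, 1, 15, 14, 7, 5, 6, 13, 8, 2, 0, 10, 16, 12, 3, 18, 9, 17, 11]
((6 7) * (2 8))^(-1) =(2 8)(6 7) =((2 8)(6 7))^(-1)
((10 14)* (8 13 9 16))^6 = ((8 13 9 16)(10 14))^6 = (8 9)(13 16)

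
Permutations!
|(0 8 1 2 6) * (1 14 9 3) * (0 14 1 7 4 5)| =11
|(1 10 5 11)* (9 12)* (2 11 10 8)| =4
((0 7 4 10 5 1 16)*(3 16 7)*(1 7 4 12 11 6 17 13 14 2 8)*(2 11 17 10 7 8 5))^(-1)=((0 3 16)(1 4 7 12 17 13 14 11 6 10 2 5 8))^(-1)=(0 16 3)(1 8 5 2 10 6 11 14 13 17 12 7 4)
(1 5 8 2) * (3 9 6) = (1 5 8 2)(3 9 6) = [0, 5, 1, 9, 4, 8, 3, 7, 2, 6]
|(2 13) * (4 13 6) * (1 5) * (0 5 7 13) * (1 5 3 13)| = |(0 3 13 2 6 4)(1 7)| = 6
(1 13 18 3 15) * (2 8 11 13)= (1 2 8 11 13 18 3 15)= [0, 2, 8, 15, 4, 5, 6, 7, 11, 9, 10, 13, 12, 18, 14, 1, 16, 17, 3]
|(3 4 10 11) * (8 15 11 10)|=5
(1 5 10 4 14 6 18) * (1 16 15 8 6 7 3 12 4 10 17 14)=(1 5 17 14 7 3 12 4)(6 18 16 15 8)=[0, 5, 2, 12, 1, 17, 18, 3, 6, 9, 10, 11, 4, 13, 7, 8, 15, 14, 16]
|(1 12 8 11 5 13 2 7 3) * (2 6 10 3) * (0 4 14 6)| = |(0 4 14 6 10 3 1 12 8 11 5 13)(2 7)| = 12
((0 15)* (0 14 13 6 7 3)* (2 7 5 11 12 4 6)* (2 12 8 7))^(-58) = ((0 15 14 13 12 4 6 5 11 8 7 3))^(-58) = (0 14 12 6 11 7)(3 15 13 4 5 8)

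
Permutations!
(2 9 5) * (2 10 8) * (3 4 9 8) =(2 8)(3 4 9 5 10) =[0, 1, 8, 4, 9, 10, 6, 7, 2, 5, 3]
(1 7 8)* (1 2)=(1 7 8 2)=[0, 7, 1, 3, 4, 5, 6, 8, 2]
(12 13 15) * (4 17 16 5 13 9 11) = [0, 1, 2, 3, 17, 13, 6, 7, 8, 11, 10, 4, 9, 15, 14, 12, 5, 16] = (4 17 16 5 13 15 12 9 11)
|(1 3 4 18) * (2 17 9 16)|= |(1 3 4 18)(2 17 9 16)|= 4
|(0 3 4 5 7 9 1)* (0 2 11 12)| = 10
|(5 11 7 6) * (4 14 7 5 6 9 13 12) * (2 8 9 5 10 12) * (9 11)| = |(2 8 11 10 12 4 14 7 5 9 13)| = 11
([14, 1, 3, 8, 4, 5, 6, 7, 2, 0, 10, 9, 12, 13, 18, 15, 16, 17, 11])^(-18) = [18, 1, 2, 3, 4, 5, 6, 7, 8, 14, 10, 0, 12, 13, 11, 15, 16, 17, 9]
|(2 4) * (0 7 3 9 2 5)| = 7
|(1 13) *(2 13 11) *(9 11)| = 5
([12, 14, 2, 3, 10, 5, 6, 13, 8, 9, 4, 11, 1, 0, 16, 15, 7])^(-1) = [13, 12, 2, 3, 10, 5, 6, 16, 8, 9, 4, 11, 0, 7, 1, 15, 14]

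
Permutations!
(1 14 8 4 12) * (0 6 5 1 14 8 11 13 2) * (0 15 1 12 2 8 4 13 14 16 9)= (0 6 5 12 16 9)(1 4 2 15)(8 13)(11 14)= [6, 4, 15, 3, 2, 12, 5, 7, 13, 0, 10, 14, 16, 8, 11, 1, 9]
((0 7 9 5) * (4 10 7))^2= (0 10 9)(4 7 5)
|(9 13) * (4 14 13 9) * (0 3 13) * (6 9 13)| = 7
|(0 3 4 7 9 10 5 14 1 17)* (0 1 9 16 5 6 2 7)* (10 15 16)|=60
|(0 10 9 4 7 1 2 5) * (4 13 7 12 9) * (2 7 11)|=18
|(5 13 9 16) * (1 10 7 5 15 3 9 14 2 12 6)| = 36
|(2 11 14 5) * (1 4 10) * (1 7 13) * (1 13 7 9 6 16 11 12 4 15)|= 10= |(1 15)(2 12 4 10 9 6 16 11 14 5)|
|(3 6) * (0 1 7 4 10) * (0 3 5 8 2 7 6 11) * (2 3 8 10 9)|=|(0 1 6 5 10 8 3 11)(2 7 4 9)|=8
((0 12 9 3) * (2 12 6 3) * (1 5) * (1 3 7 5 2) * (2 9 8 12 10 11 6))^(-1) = ((0 2 10 11 6 7 5 3)(1 9)(8 12))^(-1) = (0 3 5 7 6 11 10 2)(1 9)(8 12)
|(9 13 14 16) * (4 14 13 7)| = |(4 14 16 9 7)| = 5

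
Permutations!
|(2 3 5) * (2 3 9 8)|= 6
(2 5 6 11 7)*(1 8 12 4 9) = (1 8 12 4 9)(2 5 6 11 7) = [0, 8, 5, 3, 9, 6, 11, 2, 12, 1, 10, 7, 4]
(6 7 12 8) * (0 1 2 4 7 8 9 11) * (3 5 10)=(0 1 2 4 7 12 9 11)(3 5 10)(6 8)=[1, 2, 4, 5, 7, 10, 8, 12, 6, 11, 3, 0, 9]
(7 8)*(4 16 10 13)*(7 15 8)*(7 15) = [0, 1, 2, 3, 16, 5, 6, 15, 7, 9, 13, 11, 12, 4, 14, 8, 10] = (4 16 10 13)(7 15 8)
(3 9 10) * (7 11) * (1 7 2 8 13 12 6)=(1 7 11 2 8 13 12 6)(3 9 10)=[0, 7, 8, 9, 4, 5, 1, 11, 13, 10, 3, 2, 6, 12]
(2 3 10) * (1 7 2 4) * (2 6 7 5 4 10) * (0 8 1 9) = (10)(0 8 1 5 4 9)(2 3)(6 7) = [8, 5, 3, 2, 9, 4, 7, 6, 1, 0, 10]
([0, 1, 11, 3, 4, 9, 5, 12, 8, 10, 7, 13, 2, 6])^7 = (2 7 9 6 11 12 10 5 13)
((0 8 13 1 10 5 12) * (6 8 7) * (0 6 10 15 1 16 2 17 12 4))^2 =(0 10 4 7 5)(2 12 8 16 17 6 13)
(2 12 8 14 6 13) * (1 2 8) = (1 2 12)(6 13 8 14) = [0, 2, 12, 3, 4, 5, 13, 7, 14, 9, 10, 11, 1, 8, 6]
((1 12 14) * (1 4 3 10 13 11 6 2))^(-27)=(1 4 13 2 14 10 6 12 3 11)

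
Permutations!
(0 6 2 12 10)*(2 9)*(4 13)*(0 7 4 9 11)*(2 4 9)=(0 6 11)(2 12 10 7 9 4 13)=[6, 1, 12, 3, 13, 5, 11, 9, 8, 4, 7, 0, 10, 2]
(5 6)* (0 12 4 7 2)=(0 12 4 7 2)(5 6)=[12, 1, 0, 3, 7, 6, 5, 2, 8, 9, 10, 11, 4]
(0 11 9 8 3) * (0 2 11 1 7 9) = [1, 7, 11, 2, 4, 5, 6, 9, 3, 8, 10, 0] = (0 1 7 9 8 3 2 11)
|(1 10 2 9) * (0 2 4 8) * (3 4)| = 8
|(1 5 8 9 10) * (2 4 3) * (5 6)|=6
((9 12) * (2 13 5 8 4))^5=(13)(9 12)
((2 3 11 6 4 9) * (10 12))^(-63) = (2 6)(3 4)(9 11)(10 12)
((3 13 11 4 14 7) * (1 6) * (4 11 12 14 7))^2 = ((1 6)(3 13 12 14 4 7))^2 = (3 12 4)(7 13 14)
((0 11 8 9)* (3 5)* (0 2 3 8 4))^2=((0 11 4)(2 3 5 8 9))^2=(0 4 11)(2 5 9 3 8)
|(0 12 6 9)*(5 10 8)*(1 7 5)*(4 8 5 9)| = |(0 12 6 4 8 1 7 9)(5 10)| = 8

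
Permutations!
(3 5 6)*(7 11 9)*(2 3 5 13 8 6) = (2 3 13 8 6 5)(7 11 9) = [0, 1, 3, 13, 4, 2, 5, 11, 6, 7, 10, 9, 12, 8]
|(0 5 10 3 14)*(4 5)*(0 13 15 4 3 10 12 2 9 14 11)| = 24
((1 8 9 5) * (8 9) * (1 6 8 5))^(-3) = ((1 9)(5 6 8))^(-3) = (1 9)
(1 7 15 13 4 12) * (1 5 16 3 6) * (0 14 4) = [14, 7, 2, 6, 12, 16, 1, 15, 8, 9, 10, 11, 5, 0, 4, 13, 3] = (0 14 4 12 5 16 3 6 1 7 15 13)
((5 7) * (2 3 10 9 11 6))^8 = ((2 3 10 9 11 6)(5 7))^8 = (2 10 11)(3 9 6)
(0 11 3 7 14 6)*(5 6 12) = (0 11 3 7 14 12 5 6) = [11, 1, 2, 7, 4, 6, 0, 14, 8, 9, 10, 3, 5, 13, 12]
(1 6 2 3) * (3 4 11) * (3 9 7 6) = (1 3)(2 4 11 9 7 6) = [0, 3, 4, 1, 11, 5, 2, 6, 8, 7, 10, 9]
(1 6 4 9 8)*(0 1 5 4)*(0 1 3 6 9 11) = [3, 9, 2, 6, 11, 4, 1, 7, 5, 8, 10, 0] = (0 3 6 1 9 8 5 4 11)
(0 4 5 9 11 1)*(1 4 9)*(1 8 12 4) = (0 9 11 1)(4 5 8 12) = [9, 0, 2, 3, 5, 8, 6, 7, 12, 11, 10, 1, 4]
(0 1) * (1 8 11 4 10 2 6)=[8, 0, 6, 3, 10, 5, 1, 7, 11, 9, 2, 4]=(0 8 11 4 10 2 6 1)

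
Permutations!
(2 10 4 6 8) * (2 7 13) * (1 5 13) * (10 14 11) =(1 5 13 2 14 11 10 4 6 8 7) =[0, 5, 14, 3, 6, 13, 8, 1, 7, 9, 4, 10, 12, 2, 11]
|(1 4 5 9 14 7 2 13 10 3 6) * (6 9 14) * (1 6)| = 10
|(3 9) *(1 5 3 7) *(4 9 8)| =|(1 5 3 8 4 9 7)| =7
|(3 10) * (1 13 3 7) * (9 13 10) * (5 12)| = 6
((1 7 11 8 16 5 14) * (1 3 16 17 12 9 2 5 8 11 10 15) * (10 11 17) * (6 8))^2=(1 11 12 2 14 16 8 15 7 17 9 5 3 6 10)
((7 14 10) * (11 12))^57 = (14)(11 12)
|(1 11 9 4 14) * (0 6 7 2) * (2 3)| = |(0 6 7 3 2)(1 11 9 4 14)| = 5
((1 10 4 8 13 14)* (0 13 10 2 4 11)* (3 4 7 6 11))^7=((0 13 14 1 2 7 6 11)(3 4 8 10))^7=(0 11 6 7 2 1 14 13)(3 10 8 4)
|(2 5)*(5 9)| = |(2 9 5)| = 3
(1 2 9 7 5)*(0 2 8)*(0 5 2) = [0, 8, 9, 3, 4, 1, 6, 2, 5, 7] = (1 8 5)(2 9 7)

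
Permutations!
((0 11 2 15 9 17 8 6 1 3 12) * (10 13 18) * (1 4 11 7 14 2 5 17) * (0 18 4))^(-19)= (0 6 8 17 5 11 4 13 10 18 12 3 1 9 15 2 14 7)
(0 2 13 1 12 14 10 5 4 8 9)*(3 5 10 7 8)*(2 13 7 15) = (0 13 1 12 14 15 2 7 8 9)(3 5 4) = [13, 12, 7, 5, 3, 4, 6, 8, 9, 0, 10, 11, 14, 1, 15, 2]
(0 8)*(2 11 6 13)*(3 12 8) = (0 3 12 8)(2 11 6 13) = [3, 1, 11, 12, 4, 5, 13, 7, 0, 9, 10, 6, 8, 2]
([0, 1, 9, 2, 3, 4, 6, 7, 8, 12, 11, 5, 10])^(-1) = [0, 1, 3, 4, 5, 11, 6, 7, 8, 2, 12, 10, 9]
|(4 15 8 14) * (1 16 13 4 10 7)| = |(1 16 13 4 15 8 14 10 7)| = 9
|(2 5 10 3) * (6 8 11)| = 12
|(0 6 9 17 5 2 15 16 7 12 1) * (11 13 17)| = 13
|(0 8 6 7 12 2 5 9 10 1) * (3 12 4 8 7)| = |(0 7 4 8 6 3 12 2 5 9 10 1)| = 12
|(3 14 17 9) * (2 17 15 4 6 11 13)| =|(2 17 9 3 14 15 4 6 11 13)| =10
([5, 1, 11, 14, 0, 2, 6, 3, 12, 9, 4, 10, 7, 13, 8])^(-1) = [4, 1, 5, 7, 10, 0, 6, 12, 14, 9, 11, 2, 8, 13, 3]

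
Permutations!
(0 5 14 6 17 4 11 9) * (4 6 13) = (0 5 14 13 4 11 9)(6 17) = [5, 1, 2, 3, 11, 14, 17, 7, 8, 0, 10, 9, 12, 4, 13, 15, 16, 6]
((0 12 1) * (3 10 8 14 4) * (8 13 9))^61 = ((0 12 1)(3 10 13 9 8 14 4))^61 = (0 12 1)(3 14 9 10 4 8 13)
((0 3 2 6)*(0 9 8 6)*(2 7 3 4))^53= ((0 4 2)(3 7)(6 9 8))^53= (0 2 4)(3 7)(6 8 9)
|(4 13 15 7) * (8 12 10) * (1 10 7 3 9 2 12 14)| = |(1 10 8 14)(2 12 7 4 13 15 3 9)| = 8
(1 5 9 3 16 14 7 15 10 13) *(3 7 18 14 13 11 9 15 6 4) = (1 5 15 10 11 9 7 6 4 3 16 13)(14 18) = [0, 5, 2, 16, 3, 15, 4, 6, 8, 7, 11, 9, 12, 1, 18, 10, 13, 17, 14]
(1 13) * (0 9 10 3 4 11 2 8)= (0 9 10 3 4 11 2 8)(1 13)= [9, 13, 8, 4, 11, 5, 6, 7, 0, 10, 3, 2, 12, 1]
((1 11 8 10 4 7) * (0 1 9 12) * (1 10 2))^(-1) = ((0 10 4 7 9 12)(1 11 8 2))^(-1) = (0 12 9 7 4 10)(1 2 8 11)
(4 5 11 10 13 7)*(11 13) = (4 5 13 7)(10 11) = [0, 1, 2, 3, 5, 13, 6, 4, 8, 9, 11, 10, 12, 7]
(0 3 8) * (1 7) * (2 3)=(0 2 3 8)(1 7)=[2, 7, 3, 8, 4, 5, 6, 1, 0]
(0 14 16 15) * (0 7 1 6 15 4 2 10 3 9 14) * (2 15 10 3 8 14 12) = [0, 6, 3, 9, 15, 5, 10, 1, 14, 12, 8, 11, 2, 13, 16, 7, 4] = (1 6 10 8 14 16 4 15 7)(2 3 9 12)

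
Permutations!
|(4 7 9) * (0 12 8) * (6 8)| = |(0 12 6 8)(4 7 9)| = 12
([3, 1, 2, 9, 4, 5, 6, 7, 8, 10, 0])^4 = [0, 1, 2, 3, 4, 5, 6, 7, 8, 9, 10]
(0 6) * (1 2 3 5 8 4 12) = (0 6)(1 2 3 5 8 4 12) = [6, 2, 3, 5, 12, 8, 0, 7, 4, 9, 10, 11, 1]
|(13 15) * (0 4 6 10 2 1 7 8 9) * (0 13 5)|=12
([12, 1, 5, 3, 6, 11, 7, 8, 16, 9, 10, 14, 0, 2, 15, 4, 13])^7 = [12, 1, 7, 3, 5, 8, 11, 14, 15, 9, 10, 16, 0, 6, 13, 2, 4]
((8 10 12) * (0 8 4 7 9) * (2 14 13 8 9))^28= (2 10)(4 13)(7 8)(12 14)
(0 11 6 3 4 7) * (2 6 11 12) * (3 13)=(0 12 2 6 13 3 4 7)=[12, 1, 6, 4, 7, 5, 13, 0, 8, 9, 10, 11, 2, 3]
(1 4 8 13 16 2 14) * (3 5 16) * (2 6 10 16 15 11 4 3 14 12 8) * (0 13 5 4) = [13, 3, 12, 4, 2, 15, 10, 7, 5, 9, 16, 0, 8, 14, 1, 11, 6] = (0 13 14 1 3 4 2 12 8 5 15 11)(6 10 16)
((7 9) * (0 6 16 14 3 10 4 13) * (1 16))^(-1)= (0 13 4 10 3 14 16 1 6)(7 9)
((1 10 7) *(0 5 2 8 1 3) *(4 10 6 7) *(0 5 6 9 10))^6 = ((0 6 7 3 5 2 8 1 9 10 4))^6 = (0 8 6 1 7 9 3 10 5 4 2)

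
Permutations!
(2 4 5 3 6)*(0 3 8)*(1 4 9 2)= [3, 4, 9, 6, 5, 8, 1, 7, 0, 2]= (0 3 6 1 4 5 8)(2 9)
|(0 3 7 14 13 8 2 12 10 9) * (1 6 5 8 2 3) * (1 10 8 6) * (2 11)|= 24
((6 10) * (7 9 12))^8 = (7 12 9) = ((6 10)(7 9 12))^8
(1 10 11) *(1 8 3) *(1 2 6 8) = (1 10 11)(2 6 8 3) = [0, 10, 6, 2, 4, 5, 8, 7, 3, 9, 11, 1]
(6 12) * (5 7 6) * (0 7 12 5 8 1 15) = (0 7 6 5 12 8 1 15) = [7, 15, 2, 3, 4, 12, 5, 6, 1, 9, 10, 11, 8, 13, 14, 0]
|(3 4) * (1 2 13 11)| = 4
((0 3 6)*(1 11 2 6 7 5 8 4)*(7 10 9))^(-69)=((0 3 10 9 7 5 8 4 1 11 2 6))^(-69)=(0 9 8 11)(1 6 10 5)(2 3 7 4)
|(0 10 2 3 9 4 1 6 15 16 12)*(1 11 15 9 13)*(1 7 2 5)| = 44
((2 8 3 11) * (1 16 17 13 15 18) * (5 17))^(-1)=(1 18 15 13 17 5 16)(2 11 3 8)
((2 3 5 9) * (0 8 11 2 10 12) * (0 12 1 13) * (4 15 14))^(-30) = (15)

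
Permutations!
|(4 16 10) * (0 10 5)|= |(0 10 4 16 5)|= 5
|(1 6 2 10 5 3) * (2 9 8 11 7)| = |(1 6 9 8 11 7 2 10 5 3)| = 10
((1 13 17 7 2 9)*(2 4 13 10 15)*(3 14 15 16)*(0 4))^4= ((0 4 13 17 7)(1 10 16 3 14 15 2 9))^4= (0 7 17 13 4)(1 14)(2 16)(3 9)(10 15)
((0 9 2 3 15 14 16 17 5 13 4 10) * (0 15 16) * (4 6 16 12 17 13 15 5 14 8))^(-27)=((0 9 2 3 12 17 14)(4 10 5 15 8)(6 16 13))^(-27)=(0 9 2 3 12 17 14)(4 15 10 8 5)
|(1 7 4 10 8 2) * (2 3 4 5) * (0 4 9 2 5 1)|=|(0 4 10 8 3 9 2)(1 7)|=14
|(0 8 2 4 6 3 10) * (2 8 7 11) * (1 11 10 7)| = |(0 1 11 2 4 6 3 7 10)| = 9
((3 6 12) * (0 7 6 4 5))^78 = ((0 7 6 12 3 4 5))^78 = (0 7 6 12 3 4 5)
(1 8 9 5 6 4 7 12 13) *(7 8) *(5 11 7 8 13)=(1 8 9 11 7 12 5 6 4 13)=[0, 8, 2, 3, 13, 6, 4, 12, 9, 11, 10, 7, 5, 1]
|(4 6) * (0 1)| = |(0 1)(4 6)| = 2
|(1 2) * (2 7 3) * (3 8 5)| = 6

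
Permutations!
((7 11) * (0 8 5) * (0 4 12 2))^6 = (12)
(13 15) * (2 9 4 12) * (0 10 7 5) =(0 10 7 5)(2 9 4 12)(13 15) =[10, 1, 9, 3, 12, 0, 6, 5, 8, 4, 7, 11, 2, 15, 14, 13]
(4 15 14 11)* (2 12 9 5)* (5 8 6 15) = (2 12 9 8 6 15 14 11 4 5) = [0, 1, 12, 3, 5, 2, 15, 7, 6, 8, 10, 4, 9, 13, 11, 14]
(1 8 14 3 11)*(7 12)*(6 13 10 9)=(1 8 14 3 11)(6 13 10 9)(7 12)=[0, 8, 2, 11, 4, 5, 13, 12, 14, 6, 9, 1, 7, 10, 3]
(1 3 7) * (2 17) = (1 3 7)(2 17) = [0, 3, 17, 7, 4, 5, 6, 1, 8, 9, 10, 11, 12, 13, 14, 15, 16, 2]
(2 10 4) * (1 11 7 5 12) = (1 11 7 5 12)(2 10 4) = [0, 11, 10, 3, 2, 12, 6, 5, 8, 9, 4, 7, 1]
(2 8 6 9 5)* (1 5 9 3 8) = (9)(1 5 2)(3 8 6) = [0, 5, 1, 8, 4, 2, 3, 7, 6, 9]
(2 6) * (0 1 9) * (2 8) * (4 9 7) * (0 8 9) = (0 1 7 4)(2 6 9 8) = [1, 7, 6, 3, 0, 5, 9, 4, 2, 8]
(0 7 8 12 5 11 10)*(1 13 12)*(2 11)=(0 7 8 1 13 12 5 2 11 10)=[7, 13, 11, 3, 4, 2, 6, 8, 1, 9, 0, 10, 5, 12]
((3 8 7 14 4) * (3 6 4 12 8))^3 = ((4 6)(7 14 12 8))^3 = (4 6)(7 8 12 14)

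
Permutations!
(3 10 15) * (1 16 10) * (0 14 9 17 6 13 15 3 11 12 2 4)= (0 14 9 17 6 13 15 11 12 2 4)(1 16 10 3)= [14, 16, 4, 1, 0, 5, 13, 7, 8, 17, 3, 12, 2, 15, 9, 11, 10, 6]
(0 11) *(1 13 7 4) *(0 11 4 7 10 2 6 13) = [4, 0, 6, 3, 1, 5, 13, 7, 8, 9, 2, 11, 12, 10] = (0 4 1)(2 6 13 10)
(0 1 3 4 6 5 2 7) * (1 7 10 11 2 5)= (0 7)(1 3 4 6)(2 10 11)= [7, 3, 10, 4, 6, 5, 1, 0, 8, 9, 11, 2]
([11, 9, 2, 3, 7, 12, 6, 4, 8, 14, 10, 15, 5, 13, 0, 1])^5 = (0 14 9 1 15 11)(4 7)(5 12)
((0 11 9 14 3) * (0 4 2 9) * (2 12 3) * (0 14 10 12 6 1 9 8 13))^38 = (0 14 8)(1 12 6 10 4 9 3)(2 13 11)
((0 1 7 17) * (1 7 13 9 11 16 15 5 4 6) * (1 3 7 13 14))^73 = (0 13 9 11 16 15 5 4 6 3 7 17)(1 14) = ((0 13 9 11 16 15 5 4 6 3 7 17)(1 14))^73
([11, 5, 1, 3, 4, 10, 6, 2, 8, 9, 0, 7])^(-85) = (0 10 5 1 2 7 11)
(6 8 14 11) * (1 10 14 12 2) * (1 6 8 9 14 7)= (1 10 7)(2 6 9 14 11 8 12)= [0, 10, 6, 3, 4, 5, 9, 1, 12, 14, 7, 8, 2, 13, 11]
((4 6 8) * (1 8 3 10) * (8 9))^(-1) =((1 9 8 4 6 3 10))^(-1) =(1 10 3 6 4 8 9)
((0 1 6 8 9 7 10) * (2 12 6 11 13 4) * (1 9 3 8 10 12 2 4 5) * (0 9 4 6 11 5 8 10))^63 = (1 5)(3 8 13 11 12 7 9 10)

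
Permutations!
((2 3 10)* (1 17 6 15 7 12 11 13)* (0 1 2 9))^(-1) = (0 9 10 3 2 13 11 12 7 15 6 17 1)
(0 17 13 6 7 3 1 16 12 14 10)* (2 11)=(0 17 13 6 7 3 1 16 12 14 10)(2 11)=[17, 16, 11, 1, 4, 5, 7, 3, 8, 9, 0, 2, 14, 6, 10, 15, 12, 13]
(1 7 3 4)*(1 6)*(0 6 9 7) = (0 6 1)(3 4 9 7) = [6, 0, 2, 4, 9, 5, 1, 3, 8, 7]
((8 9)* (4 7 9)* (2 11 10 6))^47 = (2 6 10 11)(4 8 9 7)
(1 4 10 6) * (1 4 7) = [0, 7, 2, 3, 10, 5, 4, 1, 8, 9, 6] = (1 7)(4 10 6)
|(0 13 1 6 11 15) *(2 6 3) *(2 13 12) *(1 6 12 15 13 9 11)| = 6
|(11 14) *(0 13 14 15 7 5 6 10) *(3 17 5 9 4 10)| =|(0 13 14 11 15 7 9 4 10)(3 17 5 6)| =36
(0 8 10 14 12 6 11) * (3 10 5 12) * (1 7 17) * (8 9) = (0 9 8 5 12 6 11)(1 7 17)(3 10 14) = [9, 7, 2, 10, 4, 12, 11, 17, 5, 8, 14, 0, 6, 13, 3, 15, 16, 1]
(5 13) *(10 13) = [0, 1, 2, 3, 4, 10, 6, 7, 8, 9, 13, 11, 12, 5] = (5 10 13)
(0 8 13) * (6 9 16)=(0 8 13)(6 9 16)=[8, 1, 2, 3, 4, 5, 9, 7, 13, 16, 10, 11, 12, 0, 14, 15, 6]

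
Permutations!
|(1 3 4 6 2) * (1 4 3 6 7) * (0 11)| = 10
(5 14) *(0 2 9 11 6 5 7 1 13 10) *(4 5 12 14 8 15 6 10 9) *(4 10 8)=[2, 13, 10, 3, 5, 4, 12, 1, 15, 11, 0, 8, 14, 9, 7, 6]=(0 2 10)(1 13 9 11 8 15 6 12 14 7)(4 5)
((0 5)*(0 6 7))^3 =((0 5 6 7))^3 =(0 7 6 5)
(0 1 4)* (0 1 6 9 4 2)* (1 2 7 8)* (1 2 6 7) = (0 7 8 2)(4 6 9) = [7, 1, 0, 3, 6, 5, 9, 8, 2, 4]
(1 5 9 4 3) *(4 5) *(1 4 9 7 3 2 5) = (1 9)(2 5 7 3 4) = [0, 9, 5, 4, 2, 7, 6, 3, 8, 1]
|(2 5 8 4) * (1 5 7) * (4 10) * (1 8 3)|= 15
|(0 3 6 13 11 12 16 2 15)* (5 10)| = 18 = |(0 3 6 13 11 12 16 2 15)(5 10)|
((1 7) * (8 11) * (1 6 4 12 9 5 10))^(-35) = (1 9 6 10 12 7 5 4)(8 11)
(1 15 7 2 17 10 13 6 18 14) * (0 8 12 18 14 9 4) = (0 8 12 18 9 4)(1 15 7 2 17 10 13 6 14) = [8, 15, 17, 3, 0, 5, 14, 2, 12, 4, 13, 11, 18, 6, 1, 7, 16, 10, 9]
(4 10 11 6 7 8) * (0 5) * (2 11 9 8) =(0 5)(2 11 6 7)(4 10 9 8) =[5, 1, 11, 3, 10, 0, 7, 2, 4, 8, 9, 6]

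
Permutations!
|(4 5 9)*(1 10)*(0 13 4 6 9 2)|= 10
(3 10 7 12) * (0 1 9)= (0 1 9)(3 10 7 12)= [1, 9, 2, 10, 4, 5, 6, 12, 8, 0, 7, 11, 3]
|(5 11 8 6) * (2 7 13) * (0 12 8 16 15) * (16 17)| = 9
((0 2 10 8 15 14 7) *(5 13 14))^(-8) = (0 2 10 8 15 5 13 14 7)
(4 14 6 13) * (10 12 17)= (4 14 6 13)(10 12 17)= [0, 1, 2, 3, 14, 5, 13, 7, 8, 9, 12, 11, 17, 4, 6, 15, 16, 10]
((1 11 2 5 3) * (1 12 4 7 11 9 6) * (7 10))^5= (1 6 9)(2 10 3 11 4 5 7 12)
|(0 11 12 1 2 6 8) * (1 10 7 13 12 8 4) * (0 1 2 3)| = |(0 11 8 1 3)(2 6 4)(7 13 12 10)| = 60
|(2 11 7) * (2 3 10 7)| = 6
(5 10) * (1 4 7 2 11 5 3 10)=(1 4 7 2 11 5)(3 10)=[0, 4, 11, 10, 7, 1, 6, 2, 8, 9, 3, 5]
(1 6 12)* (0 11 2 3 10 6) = (0 11 2 3 10 6 12 1) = [11, 0, 3, 10, 4, 5, 12, 7, 8, 9, 6, 2, 1]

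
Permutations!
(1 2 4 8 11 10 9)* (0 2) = (0 2 4 8 11 10 9 1) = [2, 0, 4, 3, 8, 5, 6, 7, 11, 1, 9, 10]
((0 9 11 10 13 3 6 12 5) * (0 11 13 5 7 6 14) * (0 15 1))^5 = ((0 9 13 3 14 15 1)(5 11 10)(6 12 7))^5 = (0 15 3 9 1 14 13)(5 10 11)(6 7 12)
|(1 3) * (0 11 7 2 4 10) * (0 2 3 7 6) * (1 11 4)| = |(0 4 10 2 1 7 3 11 6)| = 9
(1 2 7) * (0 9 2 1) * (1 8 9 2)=(0 2 7)(1 8 9)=[2, 8, 7, 3, 4, 5, 6, 0, 9, 1]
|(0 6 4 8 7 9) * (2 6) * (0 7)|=|(0 2 6 4 8)(7 9)|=10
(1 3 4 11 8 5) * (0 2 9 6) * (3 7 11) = (0 2 9 6)(1 7 11 8 5)(3 4) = [2, 7, 9, 4, 3, 1, 0, 11, 5, 6, 10, 8]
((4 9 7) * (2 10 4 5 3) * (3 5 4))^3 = (10)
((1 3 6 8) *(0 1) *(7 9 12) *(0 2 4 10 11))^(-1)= ((0 1 3 6 8 2 4 10 11)(7 9 12))^(-1)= (0 11 10 4 2 8 6 3 1)(7 12 9)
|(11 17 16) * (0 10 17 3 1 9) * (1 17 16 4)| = |(0 10 16 11 3 17 4 1 9)| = 9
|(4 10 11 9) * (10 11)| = |(4 11 9)| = 3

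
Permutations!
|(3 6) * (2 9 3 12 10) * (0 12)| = |(0 12 10 2 9 3 6)| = 7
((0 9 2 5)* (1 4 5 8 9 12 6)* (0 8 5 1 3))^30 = ((0 12 6 3)(1 4)(2 5 8 9))^30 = (0 6)(2 8)(3 12)(5 9)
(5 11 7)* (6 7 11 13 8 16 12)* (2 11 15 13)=(2 11 15 13 8 16 12 6 7 5)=[0, 1, 11, 3, 4, 2, 7, 5, 16, 9, 10, 15, 6, 8, 14, 13, 12]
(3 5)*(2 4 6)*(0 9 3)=(0 9 3 5)(2 4 6)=[9, 1, 4, 5, 6, 0, 2, 7, 8, 3]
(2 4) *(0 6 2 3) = (0 6 2 4 3) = [6, 1, 4, 0, 3, 5, 2]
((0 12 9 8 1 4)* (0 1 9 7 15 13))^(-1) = (0 13 15 7 12)(1 4)(8 9)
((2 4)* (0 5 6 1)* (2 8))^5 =((0 5 6 1)(2 4 8))^5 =(0 5 6 1)(2 8 4)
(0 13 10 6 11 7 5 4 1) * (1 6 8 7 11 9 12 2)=(0 13 10 8 7 5 4 6 9 12 2 1)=[13, 0, 1, 3, 6, 4, 9, 5, 7, 12, 8, 11, 2, 10]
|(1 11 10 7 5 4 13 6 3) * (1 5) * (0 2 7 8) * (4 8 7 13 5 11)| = |(0 2 13 6 3 11 10 7 1 4 5 8)| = 12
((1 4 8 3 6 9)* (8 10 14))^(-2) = (1 6 8 10)(3 14 4 9)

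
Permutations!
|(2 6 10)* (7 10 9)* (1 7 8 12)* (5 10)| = |(1 7 5 10 2 6 9 8 12)| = 9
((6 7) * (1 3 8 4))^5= (1 3 8 4)(6 7)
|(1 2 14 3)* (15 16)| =|(1 2 14 3)(15 16)| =4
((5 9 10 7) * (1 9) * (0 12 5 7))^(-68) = (0 9 5)(1 12 10)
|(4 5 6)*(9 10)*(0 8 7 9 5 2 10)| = 20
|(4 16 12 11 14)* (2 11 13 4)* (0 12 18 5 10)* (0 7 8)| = 30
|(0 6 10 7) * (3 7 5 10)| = 4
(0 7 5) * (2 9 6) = (0 7 5)(2 9 6) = [7, 1, 9, 3, 4, 0, 2, 5, 8, 6]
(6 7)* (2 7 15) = (2 7 6 15) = [0, 1, 7, 3, 4, 5, 15, 6, 8, 9, 10, 11, 12, 13, 14, 2]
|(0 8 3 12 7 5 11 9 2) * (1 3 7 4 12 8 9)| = 6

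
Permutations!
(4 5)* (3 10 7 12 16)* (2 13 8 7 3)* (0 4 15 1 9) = (0 4 5 15 1 9)(2 13 8 7 12 16)(3 10) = [4, 9, 13, 10, 5, 15, 6, 12, 7, 0, 3, 11, 16, 8, 14, 1, 2]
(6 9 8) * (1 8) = [0, 8, 2, 3, 4, 5, 9, 7, 6, 1] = (1 8 6 9)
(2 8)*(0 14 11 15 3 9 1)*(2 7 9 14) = (0 2 8 7 9 1)(3 14 11 15) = [2, 0, 8, 14, 4, 5, 6, 9, 7, 1, 10, 15, 12, 13, 11, 3]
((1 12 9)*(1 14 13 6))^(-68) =(1 13 9)(6 14 12)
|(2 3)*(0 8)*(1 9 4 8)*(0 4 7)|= 4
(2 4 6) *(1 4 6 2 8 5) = (1 4 2 6 8 5) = [0, 4, 6, 3, 2, 1, 8, 7, 5]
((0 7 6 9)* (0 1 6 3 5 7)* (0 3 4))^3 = (9)(0 7 3 4 5)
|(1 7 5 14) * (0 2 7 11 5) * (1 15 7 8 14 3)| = 12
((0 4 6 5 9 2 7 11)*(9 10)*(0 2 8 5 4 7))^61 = (0 7 11 2)(4 6)(5 10 9 8)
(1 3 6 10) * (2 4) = (1 3 6 10)(2 4) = [0, 3, 4, 6, 2, 5, 10, 7, 8, 9, 1]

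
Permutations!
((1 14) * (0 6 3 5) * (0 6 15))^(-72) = (15)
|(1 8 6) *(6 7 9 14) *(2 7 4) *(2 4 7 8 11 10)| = 9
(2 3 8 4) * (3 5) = (2 5 3 8 4) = [0, 1, 5, 8, 2, 3, 6, 7, 4]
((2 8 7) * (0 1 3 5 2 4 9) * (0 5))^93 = ((0 1 3)(2 8 7 4 9 5))^93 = (2 4)(5 7)(8 9)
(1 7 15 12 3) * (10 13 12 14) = (1 7 15 14 10 13 12 3) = [0, 7, 2, 1, 4, 5, 6, 15, 8, 9, 13, 11, 3, 12, 10, 14]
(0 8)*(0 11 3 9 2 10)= (0 8 11 3 9 2 10)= [8, 1, 10, 9, 4, 5, 6, 7, 11, 2, 0, 3]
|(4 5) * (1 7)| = 2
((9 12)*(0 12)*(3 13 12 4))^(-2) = (0 12 3)(4 9 13)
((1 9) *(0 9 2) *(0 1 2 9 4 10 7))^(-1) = ((0 4 10 7)(1 9 2))^(-1) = (0 7 10 4)(1 2 9)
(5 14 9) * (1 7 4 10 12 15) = (1 7 4 10 12 15)(5 14 9) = [0, 7, 2, 3, 10, 14, 6, 4, 8, 5, 12, 11, 15, 13, 9, 1]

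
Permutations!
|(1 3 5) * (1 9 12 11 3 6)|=|(1 6)(3 5 9 12 11)|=10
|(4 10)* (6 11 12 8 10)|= |(4 6 11 12 8 10)|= 6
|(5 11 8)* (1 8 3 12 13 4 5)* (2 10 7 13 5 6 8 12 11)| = |(1 12 5 2 10 7 13 4 6 8)(3 11)| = 10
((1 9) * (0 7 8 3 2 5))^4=(9)(0 2 8)(3 7 5)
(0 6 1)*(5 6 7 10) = (0 7 10 5 6 1) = [7, 0, 2, 3, 4, 6, 1, 10, 8, 9, 5]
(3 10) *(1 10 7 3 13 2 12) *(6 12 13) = [0, 10, 13, 7, 4, 5, 12, 3, 8, 9, 6, 11, 1, 2] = (1 10 6 12)(2 13)(3 7)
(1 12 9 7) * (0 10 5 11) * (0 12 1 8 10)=(5 11 12 9 7 8 10)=[0, 1, 2, 3, 4, 11, 6, 8, 10, 7, 5, 12, 9]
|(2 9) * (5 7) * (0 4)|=2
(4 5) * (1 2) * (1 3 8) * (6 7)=[0, 2, 3, 8, 5, 4, 7, 6, 1]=(1 2 3 8)(4 5)(6 7)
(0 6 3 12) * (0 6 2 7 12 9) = [2, 1, 7, 9, 4, 5, 3, 12, 8, 0, 10, 11, 6] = (0 2 7 12 6 3 9)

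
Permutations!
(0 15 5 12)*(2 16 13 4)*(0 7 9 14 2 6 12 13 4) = (0 15 5 13)(2 16 4 6 12 7 9 14) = [15, 1, 16, 3, 6, 13, 12, 9, 8, 14, 10, 11, 7, 0, 2, 5, 4]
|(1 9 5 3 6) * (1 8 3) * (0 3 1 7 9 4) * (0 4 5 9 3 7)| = |(9)(0 7 3 6 8 1 5)| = 7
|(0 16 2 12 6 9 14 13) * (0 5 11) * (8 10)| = 10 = |(0 16 2 12 6 9 14 13 5 11)(8 10)|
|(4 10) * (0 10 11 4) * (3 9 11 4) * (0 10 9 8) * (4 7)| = 10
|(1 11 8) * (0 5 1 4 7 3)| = |(0 5 1 11 8 4 7 3)| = 8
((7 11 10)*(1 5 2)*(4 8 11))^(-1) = (1 2 5)(4 7 10 11 8)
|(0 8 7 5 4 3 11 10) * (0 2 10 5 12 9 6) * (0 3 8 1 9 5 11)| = 10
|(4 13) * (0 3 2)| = |(0 3 2)(4 13)| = 6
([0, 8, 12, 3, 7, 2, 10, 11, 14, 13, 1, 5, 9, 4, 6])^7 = [0, 14, 5, 3, 13, 11, 1, 4, 6, 12, 8, 7, 2, 9, 10]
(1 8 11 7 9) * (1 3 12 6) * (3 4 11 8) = (1 3 12 6)(4 11 7 9) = [0, 3, 2, 12, 11, 5, 1, 9, 8, 4, 10, 7, 6]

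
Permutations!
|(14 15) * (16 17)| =2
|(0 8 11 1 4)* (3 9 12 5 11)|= 9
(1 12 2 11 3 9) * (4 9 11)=(1 12 2 4 9)(3 11)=[0, 12, 4, 11, 9, 5, 6, 7, 8, 1, 10, 3, 2]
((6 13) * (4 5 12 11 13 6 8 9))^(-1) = (4 9 8 13 11 12 5)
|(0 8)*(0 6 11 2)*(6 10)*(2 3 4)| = 8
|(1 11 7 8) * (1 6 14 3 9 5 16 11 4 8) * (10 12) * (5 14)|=|(1 4 8 6 5 16 11 7)(3 9 14)(10 12)|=24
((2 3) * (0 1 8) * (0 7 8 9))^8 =(0 9 1)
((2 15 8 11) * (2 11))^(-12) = ((2 15 8))^(-12) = (15)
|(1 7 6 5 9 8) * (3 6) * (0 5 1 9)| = |(0 5)(1 7 3 6)(8 9)| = 4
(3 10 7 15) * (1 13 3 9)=(1 13 3 10 7 15 9)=[0, 13, 2, 10, 4, 5, 6, 15, 8, 1, 7, 11, 12, 3, 14, 9]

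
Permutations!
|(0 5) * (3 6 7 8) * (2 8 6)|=|(0 5)(2 8 3)(6 7)|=6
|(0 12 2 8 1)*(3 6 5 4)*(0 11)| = |(0 12 2 8 1 11)(3 6 5 4)| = 12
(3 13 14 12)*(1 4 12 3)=[0, 4, 2, 13, 12, 5, 6, 7, 8, 9, 10, 11, 1, 14, 3]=(1 4 12)(3 13 14)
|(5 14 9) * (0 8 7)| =3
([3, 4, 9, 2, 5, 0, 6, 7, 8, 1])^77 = (9)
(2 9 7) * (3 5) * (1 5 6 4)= (1 5 3 6 4)(2 9 7)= [0, 5, 9, 6, 1, 3, 4, 2, 8, 7]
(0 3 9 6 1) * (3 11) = (0 11 3 9 6 1) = [11, 0, 2, 9, 4, 5, 1, 7, 8, 6, 10, 3]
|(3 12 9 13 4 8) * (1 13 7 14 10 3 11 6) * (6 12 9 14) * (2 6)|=13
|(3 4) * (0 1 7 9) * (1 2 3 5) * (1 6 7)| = |(0 2 3 4 5 6 7 9)| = 8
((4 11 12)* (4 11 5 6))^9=((4 5 6)(11 12))^9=(11 12)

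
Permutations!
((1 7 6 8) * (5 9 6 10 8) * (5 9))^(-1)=(1 8 10 7)(6 9)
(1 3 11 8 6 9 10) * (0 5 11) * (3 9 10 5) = (0 3)(1 9 5 11 8 6 10) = [3, 9, 2, 0, 4, 11, 10, 7, 6, 5, 1, 8]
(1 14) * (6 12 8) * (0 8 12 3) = [8, 14, 2, 0, 4, 5, 3, 7, 6, 9, 10, 11, 12, 13, 1] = (0 8 6 3)(1 14)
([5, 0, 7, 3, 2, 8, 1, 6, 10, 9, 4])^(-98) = (0 5 8 10 4 2 7 6 1)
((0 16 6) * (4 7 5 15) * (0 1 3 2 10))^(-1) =(0 10 2 3 1 6 16)(4 15 5 7)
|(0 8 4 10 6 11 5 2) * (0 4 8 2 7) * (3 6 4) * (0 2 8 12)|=6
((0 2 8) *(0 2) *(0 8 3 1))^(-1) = ((0 8 2 3 1))^(-1) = (0 1 3 2 8)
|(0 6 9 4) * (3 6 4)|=6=|(0 4)(3 6 9)|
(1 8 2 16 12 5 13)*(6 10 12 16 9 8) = (16)(1 6 10 12 5 13)(2 9 8) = [0, 6, 9, 3, 4, 13, 10, 7, 2, 8, 12, 11, 5, 1, 14, 15, 16]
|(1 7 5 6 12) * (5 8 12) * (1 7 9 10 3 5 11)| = |(1 9 10 3 5 6 11)(7 8 12)| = 21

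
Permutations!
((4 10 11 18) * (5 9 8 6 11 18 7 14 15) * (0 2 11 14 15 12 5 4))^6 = (0 10 15 11)(2 18 4 7)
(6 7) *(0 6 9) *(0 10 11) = (0 6 7 9 10 11) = [6, 1, 2, 3, 4, 5, 7, 9, 8, 10, 11, 0]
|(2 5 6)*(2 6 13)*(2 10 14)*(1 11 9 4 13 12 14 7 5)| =|(1 11 9 4 13 10 7 5 12 14 2)| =11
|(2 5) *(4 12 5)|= 4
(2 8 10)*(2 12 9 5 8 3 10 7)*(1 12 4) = [0, 12, 3, 10, 1, 8, 6, 2, 7, 5, 4, 11, 9] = (1 12 9 5 8 7 2 3 10 4)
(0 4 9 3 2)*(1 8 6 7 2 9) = [4, 8, 0, 9, 1, 5, 7, 2, 6, 3] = (0 4 1 8 6 7 2)(3 9)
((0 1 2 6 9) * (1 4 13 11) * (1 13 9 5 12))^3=((0 4 9)(1 2 6 5 12)(11 13))^3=(1 5 2 12 6)(11 13)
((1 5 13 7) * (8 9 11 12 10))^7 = (1 7 13 5)(8 11 10 9 12)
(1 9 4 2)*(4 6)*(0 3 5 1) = (0 3 5 1 9 6 4 2) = [3, 9, 0, 5, 2, 1, 4, 7, 8, 6]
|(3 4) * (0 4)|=|(0 4 3)|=3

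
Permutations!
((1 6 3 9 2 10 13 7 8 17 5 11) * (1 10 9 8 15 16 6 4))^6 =((1 4)(2 9)(3 8 17 5 11 10 13 7 15 16 6))^6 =(3 13 8 7 17 15 5 16 11 6 10)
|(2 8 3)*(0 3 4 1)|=|(0 3 2 8 4 1)|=6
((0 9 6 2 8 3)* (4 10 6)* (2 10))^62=(10)(0 4 8)(2 3 9)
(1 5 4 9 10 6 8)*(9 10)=[0, 5, 2, 3, 10, 4, 8, 7, 1, 9, 6]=(1 5 4 10 6 8)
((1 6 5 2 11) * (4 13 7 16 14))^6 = ((1 6 5 2 11)(4 13 7 16 14))^6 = (1 6 5 2 11)(4 13 7 16 14)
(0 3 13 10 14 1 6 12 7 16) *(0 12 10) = (0 3 13)(1 6 10 14)(7 16 12) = [3, 6, 2, 13, 4, 5, 10, 16, 8, 9, 14, 11, 7, 0, 1, 15, 12]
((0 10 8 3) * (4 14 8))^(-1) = (0 3 8 14 4 10) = ((0 10 4 14 8 3))^(-1)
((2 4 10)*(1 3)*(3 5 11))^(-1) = ((1 5 11 3)(2 4 10))^(-1) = (1 3 11 5)(2 10 4)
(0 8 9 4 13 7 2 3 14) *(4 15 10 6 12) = [8, 1, 3, 14, 13, 5, 12, 2, 9, 15, 6, 11, 4, 7, 0, 10] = (0 8 9 15 10 6 12 4 13 7 2 3 14)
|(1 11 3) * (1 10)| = |(1 11 3 10)| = 4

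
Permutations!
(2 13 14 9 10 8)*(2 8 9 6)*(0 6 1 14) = (0 6 2 13)(1 14)(9 10) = [6, 14, 13, 3, 4, 5, 2, 7, 8, 10, 9, 11, 12, 0, 1]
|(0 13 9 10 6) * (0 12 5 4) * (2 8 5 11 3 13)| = 35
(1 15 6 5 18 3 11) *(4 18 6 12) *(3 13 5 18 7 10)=(1 15 12 4 7 10 3 11)(5 6 18 13)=[0, 15, 2, 11, 7, 6, 18, 10, 8, 9, 3, 1, 4, 5, 14, 12, 16, 17, 13]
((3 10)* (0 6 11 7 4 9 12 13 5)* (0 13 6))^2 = (13)(4 12 11)(6 7 9)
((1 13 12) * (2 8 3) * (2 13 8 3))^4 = ((1 8 2 3 13 12))^4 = (1 13 2)(3 8 12)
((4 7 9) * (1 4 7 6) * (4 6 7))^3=((1 6)(4 7 9))^3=(9)(1 6)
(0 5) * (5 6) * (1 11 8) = (0 6 5)(1 11 8) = [6, 11, 2, 3, 4, 0, 5, 7, 1, 9, 10, 8]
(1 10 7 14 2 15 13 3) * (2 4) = [0, 10, 15, 1, 2, 5, 6, 14, 8, 9, 7, 11, 12, 3, 4, 13] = (1 10 7 14 4 2 15 13 3)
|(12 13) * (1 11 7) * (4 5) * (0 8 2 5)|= |(0 8 2 5 4)(1 11 7)(12 13)|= 30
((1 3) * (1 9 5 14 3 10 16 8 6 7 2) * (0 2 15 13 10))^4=(0 2 1)(6 10 7 16 15 8 13)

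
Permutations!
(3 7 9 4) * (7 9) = (3 9 4) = [0, 1, 2, 9, 3, 5, 6, 7, 8, 4]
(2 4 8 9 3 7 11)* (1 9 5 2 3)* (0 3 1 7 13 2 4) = (0 3 13 2)(1 9 7 11)(4 8 5) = [3, 9, 0, 13, 8, 4, 6, 11, 5, 7, 10, 1, 12, 2]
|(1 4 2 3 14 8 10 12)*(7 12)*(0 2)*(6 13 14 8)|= 9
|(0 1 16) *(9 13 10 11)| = 12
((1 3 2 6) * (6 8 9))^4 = ((1 3 2 8 9 6))^4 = (1 9 2)(3 6 8)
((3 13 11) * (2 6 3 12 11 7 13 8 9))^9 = ((2 6 3 8 9)(7 13)(11 12))^9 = (2 9 8 3 6)(7 13)(11 12)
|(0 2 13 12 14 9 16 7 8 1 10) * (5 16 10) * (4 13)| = 40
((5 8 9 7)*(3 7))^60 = ((3 7 5 8 9))^60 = (9)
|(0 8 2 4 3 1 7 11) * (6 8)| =9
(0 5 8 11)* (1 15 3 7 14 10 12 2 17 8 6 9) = (0 5 6 9 1 15 3 7 14 10 12 2 17 8 11) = [5, 15, 17, 7, 4, 6, 9, 14, 11, 1, 12, 0, 2, 13, 10, 3, 16, 8]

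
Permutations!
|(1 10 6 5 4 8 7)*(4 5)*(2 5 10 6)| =|(1 6 4 8 7)(2 5 10)| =15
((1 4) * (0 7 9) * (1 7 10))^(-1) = ((0 10 1 4 7 9))^(-1) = (0 9 7 4 1 10)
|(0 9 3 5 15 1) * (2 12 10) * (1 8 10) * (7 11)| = |(0 9 3 5 15 8 10 2 12 1)(7 11)| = 10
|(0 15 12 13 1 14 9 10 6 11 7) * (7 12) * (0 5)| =|(0 15 7 5)(1 14 9 10 6 11 12 13)| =8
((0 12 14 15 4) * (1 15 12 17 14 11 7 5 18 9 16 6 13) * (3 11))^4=((0 17 14 12 3 11 7 5 18 9 16 6 13 1 15 4))^4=(0 3 18 13)(1 17 11 9)(4 12 5 6)(7 16 15 14)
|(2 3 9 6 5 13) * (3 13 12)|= 10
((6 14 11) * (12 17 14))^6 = (6 12 17 14 11)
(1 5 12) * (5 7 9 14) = (1 7 9 14 5 12) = [0, 7, 2, 3, 4, 12, 6, 9, 8, 14, 10, 11, 1, 13, 5]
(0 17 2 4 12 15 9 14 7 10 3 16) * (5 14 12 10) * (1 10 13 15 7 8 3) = (0 17 2 4 13 15 9 12 7 5 14 8 3 16)(1 10) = [17, 10, 4, 16, 13, 14, 6, 5, 3, 12, 1, 11, 7, 15, 8, 9, 0, 2]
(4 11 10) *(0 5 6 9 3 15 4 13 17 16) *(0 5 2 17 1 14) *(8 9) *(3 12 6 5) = [2, 14, 17, 15, 11, 5, 8, 7, 9, 12, 13, 10, 6, 1, 0, 4, 3, 16] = (0 2 17 16 3 15 4 11 10 13 1 14)(6 8 9 12)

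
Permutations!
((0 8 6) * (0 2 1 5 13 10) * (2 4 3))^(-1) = ((0 8 6 4 3 2 1 5 13 10))^(-1) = (0 10 13 5 1 2 3 4 6 8)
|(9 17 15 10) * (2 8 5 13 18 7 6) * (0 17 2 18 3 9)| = |(0 17 15 10)(2 8 5 13 3 9)(6 18 7)| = 12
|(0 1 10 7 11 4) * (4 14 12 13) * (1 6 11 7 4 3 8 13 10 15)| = |(0 6 11 14 12 10 4)(1 15)(3 8 13)| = 42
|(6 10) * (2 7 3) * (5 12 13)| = 6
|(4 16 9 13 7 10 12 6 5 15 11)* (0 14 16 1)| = 14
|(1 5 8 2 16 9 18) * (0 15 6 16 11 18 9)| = 12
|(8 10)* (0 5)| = |(0 5)(8 10)| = 2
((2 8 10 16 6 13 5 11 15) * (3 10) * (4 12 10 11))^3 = (2 11 8 15 3)(4 16 5 10 13 12 6)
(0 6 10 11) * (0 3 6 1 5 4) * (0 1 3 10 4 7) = (0 3 6 4 1 5 7)(10 11) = [3, 5, 2, 6, 1, 7, 4, 0, 8, 9, 11, 10]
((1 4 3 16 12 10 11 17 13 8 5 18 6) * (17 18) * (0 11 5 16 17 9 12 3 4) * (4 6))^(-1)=((0 11 18 4 6 1)(3 17 13 8 16)(5 9 12 10))^(-1)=(0 1 6 4 18 11)(3 16 8 13 17)(5 10 12 9)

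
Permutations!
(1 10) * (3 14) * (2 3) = (1 10)(2 3 14) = [0, 10, 3, 14, 4, 5, 6, 7, 8, 9, 1, 11, 12, 13, 2]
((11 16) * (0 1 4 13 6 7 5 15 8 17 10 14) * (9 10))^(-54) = ((0 1 4 13 6 7 5 15 8 17 9 10 14)(11 16))^(-54) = (0 10 17 15 7 13 1 14 9 8 5 6 4)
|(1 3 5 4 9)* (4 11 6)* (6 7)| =|(1 3 5 11 7 6 4 9)| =8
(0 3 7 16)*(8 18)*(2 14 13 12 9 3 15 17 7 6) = (0 15 17 7 16)(2 14 13 12 9 3 6)(8 18) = [15, 1, 14, 6, 4, 5, 2, 16, 18, 3, 10, 11, 9, 12, 13, 17, 0, 7, 8]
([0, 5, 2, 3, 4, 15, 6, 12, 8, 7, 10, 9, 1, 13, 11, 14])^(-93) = (1 14 7 5 11 12 15 9)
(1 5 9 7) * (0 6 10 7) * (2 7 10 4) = (10)(0 6 4 2 7 1 5 9) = [6, 5, 7, 3, 2, 9, 4, 1, 8, 0, 10]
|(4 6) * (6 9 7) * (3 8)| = |(3 8)(4 9 7 6)| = 4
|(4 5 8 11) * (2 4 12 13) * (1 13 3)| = |(1 13 2 4 5 8 11 12 3)| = 9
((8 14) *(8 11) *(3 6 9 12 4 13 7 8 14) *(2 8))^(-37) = (2 7 13 4 12 9 6 3 8)(11 14)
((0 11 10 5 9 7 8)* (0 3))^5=((0 11 10 5 9 7 8 3))^5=(0 7 10 3 9 11 8 5)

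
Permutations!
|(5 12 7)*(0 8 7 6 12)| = 4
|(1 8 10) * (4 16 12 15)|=12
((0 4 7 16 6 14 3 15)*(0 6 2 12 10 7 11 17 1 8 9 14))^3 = ((0 4 11 17 1 8 9 14 3 15 6)(2 12 10 7 16))^3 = (0 17 9 15 4 1 14 6 11 8 3)(2 7 12 16 10)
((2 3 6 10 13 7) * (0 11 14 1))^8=(14)(2 6 13)(3 10 7)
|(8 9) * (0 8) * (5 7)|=6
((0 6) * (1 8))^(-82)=(8)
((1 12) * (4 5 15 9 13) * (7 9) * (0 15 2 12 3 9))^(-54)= ((0 15 7)(1 3 9 13 4 5 2 12))^(-54)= (15)(1 9 4 2)(3 13 5 12)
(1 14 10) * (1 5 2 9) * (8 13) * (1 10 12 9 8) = (1 14 12 9 10 5 2 8 13) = [0, 14, 8, 3, 4, 2, 6, 7, 13, 10, 5, 11, 9, 1, 12]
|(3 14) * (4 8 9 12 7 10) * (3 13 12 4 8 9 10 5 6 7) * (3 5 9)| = |(3 14 13 12 5 6 7 9 4)(8 10)| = 18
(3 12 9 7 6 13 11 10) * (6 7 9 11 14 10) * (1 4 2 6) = (1 4 2 6 13 14 10 3 12 11) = [0, 4, 6, 12, 2, 5, 13, 7, 8, 9, 3, 1, 11, 14, 10]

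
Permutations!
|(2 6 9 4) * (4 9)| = |(9)(2 6 4)| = 3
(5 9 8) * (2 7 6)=(2 7 6)(5 9 8)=[0, 1, 7, 3, 4, 9, 2, 6, 5, 8]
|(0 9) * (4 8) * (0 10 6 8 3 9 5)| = 6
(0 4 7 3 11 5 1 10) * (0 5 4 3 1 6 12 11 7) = (0 3 7 1 10 5 6 12 11 4) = [3, 10, 2, 7, 0, 6, 12, 1, 8, 9, 5, 4, 11]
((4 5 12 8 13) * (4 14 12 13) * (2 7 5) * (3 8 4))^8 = (2 7 5 13 14 12 4)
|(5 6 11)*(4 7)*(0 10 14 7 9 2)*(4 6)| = |(0 10 14 7 6 11 5 4 9 2)| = 10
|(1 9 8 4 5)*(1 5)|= 4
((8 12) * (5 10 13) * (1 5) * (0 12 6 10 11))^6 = (0 1 6)(5 10 12)(8 11 13)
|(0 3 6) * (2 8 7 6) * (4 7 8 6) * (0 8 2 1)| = |(0 3 1)(2 6 8)(4 7)| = 6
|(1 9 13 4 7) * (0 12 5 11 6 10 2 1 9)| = |(0 12 5 11 6 10 2 1)(4 7 9 13)| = 8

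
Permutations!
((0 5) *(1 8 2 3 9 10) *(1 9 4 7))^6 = (10)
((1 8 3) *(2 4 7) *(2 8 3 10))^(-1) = (1 3)(2 10 8 7 4)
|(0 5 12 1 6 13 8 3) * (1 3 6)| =12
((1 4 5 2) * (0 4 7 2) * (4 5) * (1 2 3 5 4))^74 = ((0 4 1 7 3 5))^74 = (0 1 3)(4 7 5)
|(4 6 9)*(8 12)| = 6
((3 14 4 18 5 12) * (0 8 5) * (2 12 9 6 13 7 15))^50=((0 8 5 9 6 13 7 15 2 12 3 14 4 18))^50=(0 2 5 3 6 4 7)(8 12 9 14 13 18 15)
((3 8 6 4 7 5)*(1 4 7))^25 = (8)(1 4)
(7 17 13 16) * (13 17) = [0, 1, 2, 3, 4, 5, 6, 13, 8, 9, 10, 11, 12, 16, 14, 15, 7, 17] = (17)(7 13 16)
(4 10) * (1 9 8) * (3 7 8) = (1 9 3 7 8)(4 10) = [0, 9, 2, 7, 10, 5, 6, 8, 1, 3, 4]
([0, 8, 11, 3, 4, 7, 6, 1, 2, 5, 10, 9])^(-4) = [0, 11, 5, 3, 4, 8, 6, 2, 9, 1, 10, 7]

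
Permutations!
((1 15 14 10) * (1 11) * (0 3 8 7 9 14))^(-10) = (15)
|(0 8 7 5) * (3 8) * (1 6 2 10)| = 20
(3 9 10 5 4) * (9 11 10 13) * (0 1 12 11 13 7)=(0 1 12 11 10 5 4 3 13 9 7)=[1, 12, 2, 13, 3, 4, 6, 0, 8, 7, 5, 10, 11, 9]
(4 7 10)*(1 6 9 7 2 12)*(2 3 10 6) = (1 2 12)(3 10 4)(6 9 7) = [0, 2, 12, 10, 3, 5, 9, 6, 8, 7, 4, 11, 1]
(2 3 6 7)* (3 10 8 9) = [0, 1, 10, 6, 4, 5, 7, 2, 9, 3, 8] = (2 10 8 9 3 6 7)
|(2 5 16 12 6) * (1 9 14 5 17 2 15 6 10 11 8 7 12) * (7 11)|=|(1 9 14 5 16)(2 17)(6 15)(7 12 10)(8 11)|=30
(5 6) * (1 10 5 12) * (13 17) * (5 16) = [0, 10, 2, 3, 4, 6, 12, 7, 8, 9, 16, 11, 1, 17, 14, 15, 5, 13] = (1 10 16 5 6 12)(13 17)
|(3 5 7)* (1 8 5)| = 5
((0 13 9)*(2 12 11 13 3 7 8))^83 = ((0 3 7 8 2 12 11 13 9))^83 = (0 7 2 11 9 3 8 12 13)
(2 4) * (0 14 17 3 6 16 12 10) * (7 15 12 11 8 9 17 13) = [14, 1, 4, 6, 2, 5, 16, 15, 9, 17, 0, 8, 10, 7, 13, 12, 11, 3] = (0 14 13 7 15 12 10)(2 4)(3 6 16 11 8 9 17)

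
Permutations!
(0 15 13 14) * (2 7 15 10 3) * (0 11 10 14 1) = (0 14 11 10 3 2 7 15 13 1) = [14, 0, 7, 2, 4, 5, 6, 15, 8, 9, 3, 10, 12, 1, 11, 13]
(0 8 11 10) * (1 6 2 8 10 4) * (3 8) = (0 10)(1 6 2 3 8 11 4) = [10, 6, 3, 8, 1, 5, 2, 7, 11, 9, 0, 4]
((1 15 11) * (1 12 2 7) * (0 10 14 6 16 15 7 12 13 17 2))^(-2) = ((0 10 14 6 16 15 11 13 17 2 12)(1 7))^(-2) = (0 2 13 15 6 10 12 17 11 16 14)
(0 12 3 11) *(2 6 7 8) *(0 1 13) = (0 12 3 11 1 13)(2 6 7 8) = [12, 13, 6, 11, 4, 5, 7, 8, 2, 9, 10, 1, 3, 0]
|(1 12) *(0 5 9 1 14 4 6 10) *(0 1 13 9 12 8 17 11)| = 22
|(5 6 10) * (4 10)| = 4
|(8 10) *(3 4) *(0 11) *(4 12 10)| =|(0 11)(3 12 10 8 4)| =10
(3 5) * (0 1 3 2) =(0 1 3 5 2) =[1, 3, 0, 5, 4, 2]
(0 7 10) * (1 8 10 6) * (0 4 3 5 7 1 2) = (0 1 8 10 4 3 5 7 6 2) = [1, 8, 0, 5, 3, 7, 2, 6, 10, 9, 4]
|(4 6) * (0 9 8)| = 6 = |(0 9 8)(4 6)|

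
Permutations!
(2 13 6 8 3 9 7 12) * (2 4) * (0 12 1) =[12, 0, 13, 9, 2, 5, 8, 1, 3, 7, 10, 11, 4, 6] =(0 12 4 2 13 6 8 3 9 7 1)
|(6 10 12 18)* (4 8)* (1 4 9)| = |(1 4 8 9)(6 10 12 18)| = 4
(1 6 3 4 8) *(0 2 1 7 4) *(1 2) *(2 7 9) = (0 1 6 3)(2 7 4 8 9) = [1, 6, 7, 0, 8, 5, 3, 4, 9, 2]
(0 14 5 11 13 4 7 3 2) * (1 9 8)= (0 14 5 11 13 4 7 3 2)(1 9 8)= [14, 9, 0, 2, 7, 11, 6, 3, 1, 8, 10, 13, 12, 4, 5]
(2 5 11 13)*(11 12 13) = [0, 1, 5, 3, 4, 12, 6, 7, 8, 9, 10, 11, 13, 2] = (2 5 12 13)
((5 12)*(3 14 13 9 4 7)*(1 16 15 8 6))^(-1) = (1 6 8 15 16)(3 7 4 9 13 14)(5 12)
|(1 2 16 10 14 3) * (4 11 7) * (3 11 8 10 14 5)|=|(1 2 16 14 11 7 4 8 10 5 3)|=11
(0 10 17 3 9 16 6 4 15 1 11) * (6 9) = (0 10 17 3 6 4 15 1 11)(9 16) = [10, 11, 2, 6, 15, 5, 4, 7, 8, 16, 17, 0, 12, 13, 14, 1, 9, 3]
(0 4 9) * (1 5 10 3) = (0 4 9)(1 5 10 3) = [4, 5, 2, 1, 9, 10, 6, 7, 8, 0, 3]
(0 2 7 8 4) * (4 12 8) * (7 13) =(0 2 13 7 4)(8 12) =[2, 1, 13, 3, 0, 5, 6, 4, 12, 9, 10, 11, 8, 7]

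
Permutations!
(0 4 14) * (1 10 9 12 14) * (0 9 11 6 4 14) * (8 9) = (0 14 8 9 12)(1 10 11 6 4) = [14, 10, 2, 3, 1, 5, 4, 7, 9, 12, 11, 6, 0, 13, 8]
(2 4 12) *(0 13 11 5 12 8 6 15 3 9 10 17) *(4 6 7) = (0 13 11 5 12 2 6 15 3 9 10 17)(4 8 7) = [13, 1, 6, 9, 8, 12, 15, 4, 7, 10, 17, 5, 2, 11, 14, 3, 16, 0]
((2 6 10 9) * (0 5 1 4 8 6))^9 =((0 5 1 4 8 6 10 9 2))^9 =(10)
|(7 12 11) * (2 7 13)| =|(2 7 12 11 13)| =5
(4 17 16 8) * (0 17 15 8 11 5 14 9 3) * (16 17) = (17)(0 16 11 5 14 9 3)(4 15 8) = [16, 1, 2, 0, 15, 14, 6, 7, 4, 3, 10, 5, 12, 13, 9, 8, 11, 17]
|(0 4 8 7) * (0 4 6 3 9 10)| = |(0 6 3 9 10)(4 8 7)| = 15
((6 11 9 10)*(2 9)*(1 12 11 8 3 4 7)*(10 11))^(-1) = ((1 12 10 6 8 3 4 7)(2 9 11))^(-1) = (1 7 4 3 8 6 10 12)(2 11 9)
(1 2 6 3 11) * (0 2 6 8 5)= [2, 6, 8, 11, 4, 0, 3, 7, 5, 9, 10, 1]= (0 2 8 5)(1 6 3 11)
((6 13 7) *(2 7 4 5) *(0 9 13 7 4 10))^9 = (0 9 13 10)(6 7)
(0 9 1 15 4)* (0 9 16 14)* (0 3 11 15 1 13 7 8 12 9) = [16, 1, 2, 11, 0, 5, 6, 8, 12, 13, 10, 15, 9, 7, 3, 4, 14] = (0 16 14 3 11 15 4)(7 8 12 9 13)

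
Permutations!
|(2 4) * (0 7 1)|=|(0 7 1)(2 4)|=6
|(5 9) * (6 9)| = |(5 6 9)| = 3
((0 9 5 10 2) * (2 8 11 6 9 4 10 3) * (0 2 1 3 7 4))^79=(1 3)(4 7 5 9 6 11 8 10)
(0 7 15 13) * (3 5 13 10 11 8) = (0 7 15 10 11 8 3 5 13) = [7, 1, 2, 5, 4, 13, 6, 15, 3, 9, 11, 8, 12, 0, 14, 10]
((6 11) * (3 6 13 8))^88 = (3 13 6 8 11)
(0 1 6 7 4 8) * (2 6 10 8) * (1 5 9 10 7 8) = [5, 7, 6, 3, 2, 9, 8, 4, 0, 10, 1] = (0 5 9 10 1 7 4 2 6 8)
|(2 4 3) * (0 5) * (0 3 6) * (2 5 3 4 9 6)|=|(0 3 5 4 2 9 6)|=7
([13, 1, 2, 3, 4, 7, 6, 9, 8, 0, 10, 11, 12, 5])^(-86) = [9, 1, 2, 3, 4, 13, 6, 5, 8, 7, 10, 11, 12, 0]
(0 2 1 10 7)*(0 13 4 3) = (0 2 1 10 7 13 4 3) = [2, 10, 1, 0, 3, 5, 6, 13, 8, 9, 7, 11, 12, 4]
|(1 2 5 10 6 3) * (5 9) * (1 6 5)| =6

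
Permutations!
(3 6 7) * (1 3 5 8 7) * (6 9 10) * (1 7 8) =(1 3 9 10 6 7 5) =[0, 3, 2, 9, 4, 1, 7, 5, 8, 10, 6]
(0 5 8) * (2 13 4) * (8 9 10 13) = (0 5 9 10 13 4 2 8) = [5, 1, 8, 3, 2, 9, 6, 7, 0, 10, 13, 11, 12, 4]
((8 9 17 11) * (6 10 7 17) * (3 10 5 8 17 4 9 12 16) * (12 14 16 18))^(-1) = (3 16 14 8 5 6 9 4 7 10)(11 17)(12 18)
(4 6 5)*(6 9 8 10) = (4 9 8 10 6 5) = [0, 1, 2, 3, 9, 4, 5, 7, 10, 8, 6]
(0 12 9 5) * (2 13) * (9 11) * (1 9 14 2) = [12, 9, 13, 3, 4, 0, 6, 7, 8, 5, 10, 14, 11, 1, 2] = (0 12 11 14 2 13 1 9 5)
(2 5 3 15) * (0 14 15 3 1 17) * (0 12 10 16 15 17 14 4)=(0 4)(1 14 17 12 10 16 15 2 5)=[4, 14, 5, 3, 0, 1, 6, 7, 8, 9, 16, 11, 10, 13, 17, 2, 15, 12]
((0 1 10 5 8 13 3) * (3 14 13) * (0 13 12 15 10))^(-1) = (0 1)(3 8 5 10 15 12 14 13) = ((0 1)(3 13 14 12 15 10 5 8))^(-1)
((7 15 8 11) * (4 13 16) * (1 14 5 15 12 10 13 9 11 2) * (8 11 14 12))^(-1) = ((1 12 10 13 16 4 9 14 5 15 11 7 8 2))^(-1) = (1 2 8 7 11 15 5 14 9 4 16 13 10 12)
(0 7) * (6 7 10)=(0 10 6 7)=[10, 1, 2, 3, 4, 5, 7, 0, 8, 9, 6]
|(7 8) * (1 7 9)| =4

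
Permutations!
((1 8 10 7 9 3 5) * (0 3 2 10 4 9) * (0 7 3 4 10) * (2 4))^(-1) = (0 2)(1 5 3 10 8)(4 9)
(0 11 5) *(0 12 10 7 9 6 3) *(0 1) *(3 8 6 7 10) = (0 11 5 12 3 1)(6 8)(7 9) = [11, 0, 2, 1, 4, 12, 8, 9, 6, 7, 10, 5, 3]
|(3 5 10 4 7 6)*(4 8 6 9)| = |(3 5 10 8 6)(4 7 9)| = 15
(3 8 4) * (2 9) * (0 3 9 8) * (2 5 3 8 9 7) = [8, 1, 9, 0, 7, 3, 6, 2, 4, 5] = (0 8 4 7 2 9 5 3)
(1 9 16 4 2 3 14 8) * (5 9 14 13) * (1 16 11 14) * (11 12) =(2 3 13 5 9 12 11 14 8 16 4) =[0, 1, 3, 13, 2, 9, 6, 7, 16, 12, 10, 14, 11, 5, 8, 15, 4]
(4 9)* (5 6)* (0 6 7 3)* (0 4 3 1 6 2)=(0 2)(1 6 5 7)(3 4 9)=[2, 6, 0, 4, 9, 7, 5, 1, 8, 3]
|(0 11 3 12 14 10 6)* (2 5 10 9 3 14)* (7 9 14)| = 10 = |(14)(0 11 7 9 3 12 2 5 10 6)|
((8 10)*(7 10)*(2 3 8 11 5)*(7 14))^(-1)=(2 5 11 10 7 14 8 3)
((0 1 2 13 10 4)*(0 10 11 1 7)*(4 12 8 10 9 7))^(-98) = (0 9)(1 13)(2 11)(4 7)(8 10 12)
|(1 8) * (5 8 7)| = |(1 7 5 8)| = 4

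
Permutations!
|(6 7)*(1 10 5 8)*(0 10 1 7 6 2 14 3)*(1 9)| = |(0 10 5 8 7 2 14 3)(1 9)| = 8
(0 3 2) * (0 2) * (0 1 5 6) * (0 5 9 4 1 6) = (0 3 6 5)(1 9 4) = [3, 9, 2, 6, 1, 0, 5, 7, 8, 4]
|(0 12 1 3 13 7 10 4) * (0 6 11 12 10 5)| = 11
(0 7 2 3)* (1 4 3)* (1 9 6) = (0 7 2 9 6 1 4 3) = [7, 4, 9, 0, 3, 5, 1, 2, 8, 6]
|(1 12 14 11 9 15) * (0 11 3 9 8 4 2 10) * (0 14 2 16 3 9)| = 42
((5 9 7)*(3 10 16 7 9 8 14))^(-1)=(3 14 8 5 7 16 10)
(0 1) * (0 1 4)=(0 4)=[4, 1, 2, 3, 0]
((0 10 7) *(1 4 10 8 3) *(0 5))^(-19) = ((0 8 3 1 4 10 7 5))^(-19) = (0 10 3 5 4 8 7 1)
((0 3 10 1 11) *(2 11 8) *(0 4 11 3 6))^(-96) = ((0 6)(1 8 2 3 10)(4 11))^(-96) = (11)(1 10 3 2 8)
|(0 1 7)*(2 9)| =|(0 1 7)(2 9)| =6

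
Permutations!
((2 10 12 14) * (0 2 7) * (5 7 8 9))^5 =(0 8 2 9 10 5 12 7 14)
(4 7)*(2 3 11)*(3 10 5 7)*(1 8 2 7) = (1 8 2 10 5)(3 11 7 4) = [0, 8, 10, 11, 3, 1, 6, 4, 2, 9, 5, 7]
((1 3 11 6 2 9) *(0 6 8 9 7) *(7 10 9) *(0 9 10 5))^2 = ((0 6 2 5)(1 3 11 8 7 9))^2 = (0 2)(1 11 7)(3 8 9)(5 6)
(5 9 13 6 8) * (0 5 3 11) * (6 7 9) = [5, 1, 2, 11, 4, 6, 8, 9, 3, 13, 10, 0, 12, 7] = (0 5 6 8 3 11)(7 9 13)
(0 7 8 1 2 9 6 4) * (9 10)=[7, 2, 10, 3, 0, 5, 4, 8, 1, 6, 9]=(0 7 8 1 2 10 9 6 4)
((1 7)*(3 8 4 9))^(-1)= (1 7)(3 9 4 8)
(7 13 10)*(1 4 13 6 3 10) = [0, 4, 2, 10, 13, 5, 3, 6, 8, 9, 7, 11, 12, 1] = (1 4 13)(3 10 7 6)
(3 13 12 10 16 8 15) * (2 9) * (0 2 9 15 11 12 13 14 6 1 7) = (0 2 15 3 14 6 1 7)(8 11 12 10 16) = [2, 7, 15, 14, 4, 5, 1, 0, 11, 9, 16, 12, 10, 13, 6, 3, 8]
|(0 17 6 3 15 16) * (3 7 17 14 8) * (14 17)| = |(0 17 6 7 14 8 3 15 16)| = 9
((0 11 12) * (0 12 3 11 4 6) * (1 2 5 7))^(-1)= (12)(0 6 4)(1 7 5 2)(3 11)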